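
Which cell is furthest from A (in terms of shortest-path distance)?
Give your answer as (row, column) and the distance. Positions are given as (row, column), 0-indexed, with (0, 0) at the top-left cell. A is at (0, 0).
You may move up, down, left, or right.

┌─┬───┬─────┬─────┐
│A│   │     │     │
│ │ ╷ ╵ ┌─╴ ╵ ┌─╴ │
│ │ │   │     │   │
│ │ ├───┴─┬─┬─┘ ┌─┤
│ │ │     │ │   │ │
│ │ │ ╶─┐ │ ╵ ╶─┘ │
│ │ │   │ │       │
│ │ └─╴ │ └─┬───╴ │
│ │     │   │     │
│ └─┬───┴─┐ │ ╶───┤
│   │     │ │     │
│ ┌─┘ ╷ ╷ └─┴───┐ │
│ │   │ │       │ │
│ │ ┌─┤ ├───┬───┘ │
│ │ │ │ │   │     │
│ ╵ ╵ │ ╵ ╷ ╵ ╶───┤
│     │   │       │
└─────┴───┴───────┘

Computing BFS distances from A to all cells:
Furthest cell: (5, 5)
Distance: 66 steps

Path from A to the furthest cell:

┌─┬───┬─────┬─────┐
│A│↓ ↰│↓ ← ↰│↓ ← ↰│
│ │ ╷ ╵ ┌─╴ ╵ ┌─╴ │
│↓│↓│↑ ↲│  ↑ ↲│↱ ↑│
│ │ ├───┴─┬─┬─┘ ┌─┤
│↓│↓│↱ → ↓│ │↱ ↑│ │
│ │ │ ╶─┐ │ ╵ ╶─┘ │
│↓│↓│↑ ↰│↓│  ↑ ← ↰│
│ │ └─╴ │ └─┬───╴ │
│↓│↳ → ↑│↳ ↓│↱ → ↑│
│ └─┬───┴─┐ │ ╶───┤
│↓  │↱ ↓  │B│↑ ← ↰│
│ ┌─┘ ╷ ╷ └─┴───┐ │
│↓│↱ ↑│↓│       │↑│
│ │ ┌─┤ ├───┬───┘ │
│↓│↑│ │↓│↱ ↓│↱ → ↑│
│ ╵ ╵ │ ╵ ╷ ╵ ╶───┤
│↳ ↑  │↳ ↑│↳ ↑    │
└─────┴───┴───────┘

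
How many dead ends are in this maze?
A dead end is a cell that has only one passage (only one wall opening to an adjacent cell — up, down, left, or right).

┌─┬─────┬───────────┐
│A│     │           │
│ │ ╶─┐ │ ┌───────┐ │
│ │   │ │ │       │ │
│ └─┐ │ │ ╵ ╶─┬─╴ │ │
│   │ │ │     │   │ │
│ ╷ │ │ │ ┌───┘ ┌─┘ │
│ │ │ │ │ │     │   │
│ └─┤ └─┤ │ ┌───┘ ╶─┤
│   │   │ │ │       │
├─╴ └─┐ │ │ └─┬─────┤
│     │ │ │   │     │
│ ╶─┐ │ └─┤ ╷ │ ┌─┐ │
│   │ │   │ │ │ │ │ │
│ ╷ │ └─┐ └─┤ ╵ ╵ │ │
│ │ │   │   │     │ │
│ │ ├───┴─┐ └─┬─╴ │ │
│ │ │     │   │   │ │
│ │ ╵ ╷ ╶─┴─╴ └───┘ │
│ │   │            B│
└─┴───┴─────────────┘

Checking each cell for number of passages:

Dead ends found at positions:
  (0, 0)
  (2, 6)
  (3, 1)
  (3, 3)
  (4, 6)
  (4, 9)
  (5, 4)
  (6, 5)
  (6, 8)
  (7, 3)
  (8, 4)
  (8, 7)
  (9, 0)
Total dead ends: 13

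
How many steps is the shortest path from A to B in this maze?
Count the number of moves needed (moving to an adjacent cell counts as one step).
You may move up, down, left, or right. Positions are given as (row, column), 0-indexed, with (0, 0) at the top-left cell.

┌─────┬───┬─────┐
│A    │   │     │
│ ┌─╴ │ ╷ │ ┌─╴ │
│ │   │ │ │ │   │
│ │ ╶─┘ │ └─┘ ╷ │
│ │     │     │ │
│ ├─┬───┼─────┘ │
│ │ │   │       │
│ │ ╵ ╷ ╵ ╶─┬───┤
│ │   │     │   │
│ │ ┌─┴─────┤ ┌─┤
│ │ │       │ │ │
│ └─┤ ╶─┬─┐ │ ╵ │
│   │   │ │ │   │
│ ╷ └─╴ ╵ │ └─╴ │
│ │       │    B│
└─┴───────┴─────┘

Using BFS to find shortest path:
Start: (0, 0), End: (7, 7)
Path found:
(0,0) → (1,0) → (2,0) → (3,0) → (4,0) → (5,0) → (6,0) → (6,1) → (7,1) → (7,2) → (7,3) → (6,3) → (6,2) → (5,2) → (5,3) → (5,4) → (5,5) → (6,5) → (7,5) → (7,6) → (7,7)
Number of steps: 20

Solution:

┌─────┬───┬─────┐
│A    │   │     │
│ ┌─╴ │ ╷ │ ┌─╴ │
│↓│   │ │ │ │   │
│ │ ╶─┘ │ └─┘ ╷ │
│↓│     │     │ │
│ ├─┬───┼─────┘ │
│↓│ │   │       │
│ │ ╵ ╷ ╵ ╶─┬───┤
│↓│   │     │   │
│ │ ┌─┴─────┤ ┌─┤
│↓│ │↱ → → ↓│ │ │
│ └─┤ ╶─┬─┐ │ ╵ │
│↳ ↓│↑ ↰│ │↓│   │
│ ╷ └─╴ ╵ │ └─╴ │
│ │↳ → ↑  │↳ → B│
└─┴───────┴─────┘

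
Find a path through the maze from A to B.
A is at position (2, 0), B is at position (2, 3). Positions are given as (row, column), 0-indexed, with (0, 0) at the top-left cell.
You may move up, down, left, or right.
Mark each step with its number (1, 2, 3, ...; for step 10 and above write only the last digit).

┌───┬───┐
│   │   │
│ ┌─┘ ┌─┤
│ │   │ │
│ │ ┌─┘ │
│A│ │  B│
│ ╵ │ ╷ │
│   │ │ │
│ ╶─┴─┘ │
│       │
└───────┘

Finding the shortest path from (2, 0) to (2, 3):
Path length: 7 steps
Directions: down → down → right → right → right → up → up

Solution:

┌───┬───┐
│   │   │
│ ┌─┘ ┌─┤
│ │   │ │
│ │ ┌─┘ │
│A│ │  B│
│ ╵ │ ╷ │
│1  │ │6│
│ ╶─┴─┘ │
│2 3 4 5│
└───────┘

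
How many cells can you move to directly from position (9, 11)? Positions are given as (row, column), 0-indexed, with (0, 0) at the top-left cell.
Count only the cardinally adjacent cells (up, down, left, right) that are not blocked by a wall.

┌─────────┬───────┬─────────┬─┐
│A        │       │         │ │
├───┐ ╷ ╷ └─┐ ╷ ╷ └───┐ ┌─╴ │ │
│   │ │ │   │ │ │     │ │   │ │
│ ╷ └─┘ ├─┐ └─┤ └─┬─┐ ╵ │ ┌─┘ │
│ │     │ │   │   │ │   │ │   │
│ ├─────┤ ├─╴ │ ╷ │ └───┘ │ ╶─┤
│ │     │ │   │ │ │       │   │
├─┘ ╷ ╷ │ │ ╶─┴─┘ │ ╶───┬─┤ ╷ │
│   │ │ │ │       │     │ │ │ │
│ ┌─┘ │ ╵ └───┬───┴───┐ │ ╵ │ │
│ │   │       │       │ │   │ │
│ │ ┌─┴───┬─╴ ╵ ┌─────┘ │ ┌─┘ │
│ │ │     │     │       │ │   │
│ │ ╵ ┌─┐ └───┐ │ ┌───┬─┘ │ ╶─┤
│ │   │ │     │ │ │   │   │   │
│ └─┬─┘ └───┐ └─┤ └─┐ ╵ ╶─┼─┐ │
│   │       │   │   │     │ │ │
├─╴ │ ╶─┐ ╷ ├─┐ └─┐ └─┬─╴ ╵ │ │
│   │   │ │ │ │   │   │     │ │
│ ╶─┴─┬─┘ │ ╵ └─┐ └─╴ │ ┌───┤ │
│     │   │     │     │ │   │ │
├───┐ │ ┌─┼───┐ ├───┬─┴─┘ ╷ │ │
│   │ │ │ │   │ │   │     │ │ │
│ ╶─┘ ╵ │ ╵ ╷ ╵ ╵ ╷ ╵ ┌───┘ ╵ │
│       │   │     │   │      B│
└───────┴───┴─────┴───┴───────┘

Checking passable neighbors of (9, 11):
Neighbors: (10, 11), (9, 12)
Count: 2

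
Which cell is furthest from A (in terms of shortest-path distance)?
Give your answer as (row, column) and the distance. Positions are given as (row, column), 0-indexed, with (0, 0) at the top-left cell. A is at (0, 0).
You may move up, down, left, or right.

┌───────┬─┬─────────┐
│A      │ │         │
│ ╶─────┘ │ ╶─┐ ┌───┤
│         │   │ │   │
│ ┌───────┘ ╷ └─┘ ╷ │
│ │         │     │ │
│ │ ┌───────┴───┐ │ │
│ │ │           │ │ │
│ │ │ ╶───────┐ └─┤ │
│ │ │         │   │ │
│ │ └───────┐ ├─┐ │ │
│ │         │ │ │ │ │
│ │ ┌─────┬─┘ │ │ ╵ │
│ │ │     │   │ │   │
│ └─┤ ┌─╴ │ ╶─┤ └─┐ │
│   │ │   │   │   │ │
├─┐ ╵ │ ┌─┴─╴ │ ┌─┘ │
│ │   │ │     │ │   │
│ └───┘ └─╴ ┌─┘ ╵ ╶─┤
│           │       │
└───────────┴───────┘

Computing BFS distances from A to all cells:
Furthest cell: (5, 5)
Distance: 66 steps

Path from A to the furthest cell:

┌───────┬─┬─────────┐
│A      │ │         │
│ ╶─────┘ │ ╶─┐ ┌───┤
│↓        │↓ ↰│ │↓ ↰│
│ ┌───────┘ ╷ └─┘ ╷ │
│↓│↓ ← ← ← ↲│↑ ← ↲│↑│
│ │ ┌───────┴───┐ │ │
│↓│↓│↱ → → → → ↓│ │↑│
│ │ │ ╶───────┐ └─┤ │
│↓│↓│↑ ← ← ← ↰│↳ ↓│↑│
│ │ └───────┐ ├─┐ │ │
│↓│↳ → → → B│↑│ │↓│↑│
│ │ ┌─────┬─┘ │ │ ╵ │
│↓│ │↱ → ↓│↱ ↑│ │↳ ↑│
│ └─┤ ┌─╴ │ ╶─┤ └─┐ │
│↳ ↓│↑│↓ ↲│↑ ↰│   │ │
├─┐ ╵ │ ┌─┴─╴ │ ┌─┘ │
│ │↳ ↑│↓│  ↱ ↑│ │   │
│ └───┘ └─╴ ┌─┘ ╵ ╶─┤
│      ↳ → ↑│       │
└───────────┴───────┘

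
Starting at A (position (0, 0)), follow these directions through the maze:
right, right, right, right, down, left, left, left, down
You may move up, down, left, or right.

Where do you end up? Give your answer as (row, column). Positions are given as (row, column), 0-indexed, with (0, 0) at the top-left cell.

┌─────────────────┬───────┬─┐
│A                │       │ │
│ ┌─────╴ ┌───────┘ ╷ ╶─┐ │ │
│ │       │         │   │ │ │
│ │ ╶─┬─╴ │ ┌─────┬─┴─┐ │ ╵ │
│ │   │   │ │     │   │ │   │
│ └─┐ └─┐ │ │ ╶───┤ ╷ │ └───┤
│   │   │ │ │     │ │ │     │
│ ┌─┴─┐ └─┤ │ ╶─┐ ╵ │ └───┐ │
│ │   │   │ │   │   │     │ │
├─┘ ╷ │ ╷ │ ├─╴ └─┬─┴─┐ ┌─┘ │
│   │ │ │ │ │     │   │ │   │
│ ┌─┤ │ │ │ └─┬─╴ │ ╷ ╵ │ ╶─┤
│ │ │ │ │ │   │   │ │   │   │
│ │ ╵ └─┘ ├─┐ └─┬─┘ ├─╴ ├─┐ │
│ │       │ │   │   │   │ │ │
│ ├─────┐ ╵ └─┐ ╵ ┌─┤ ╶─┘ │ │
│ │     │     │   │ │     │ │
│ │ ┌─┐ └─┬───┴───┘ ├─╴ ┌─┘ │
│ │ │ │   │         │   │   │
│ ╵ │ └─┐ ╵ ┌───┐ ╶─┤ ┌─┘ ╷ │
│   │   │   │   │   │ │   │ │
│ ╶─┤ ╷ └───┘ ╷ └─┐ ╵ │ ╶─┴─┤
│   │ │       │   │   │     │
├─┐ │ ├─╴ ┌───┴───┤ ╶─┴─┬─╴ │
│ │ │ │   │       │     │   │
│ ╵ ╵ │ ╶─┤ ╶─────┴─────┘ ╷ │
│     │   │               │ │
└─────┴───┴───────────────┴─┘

Following directions step by step:
Start: (0, 0)
  right: (0, 0) → (0, 1)
  right: (0, 1) → (0, 2)
  right: (0, 2) → (0, 3)
  right: (0, 3) → (0, 4)
  down: (0, 4) → (1, 4)
  left: (1, 4) → (1, 3)
  left: (1, 3) → (1, 2)
  left: (1, 2) → (1, 1)
  down: (1, 1) → (2, 1)
Final position: (2, 1)

Path taken:

┌─────────────────┬───────┬─┐
│A → → → ↓        │       │ │
│ ┌─────╴ ┌───────┘ ╷ ╶─┐ │ │
│ │↓ ← ← ↲│         │   │ │ │
│ │ ╶─┬─╴ │ ┌─────┬─┴─┐ │ ╵ │
│ │B  │   │ │     │   │ │   │
│ └─┐ └─┐ │ │ ╶───┤ ╷ │ └───┤
│   │   │ │ │     │ │ │     │
│ ┌─┴─┐ └─┤ │ ╶─┐ ╵ │ └───┐ │
│ │   │   │ │   │   │     │ │
├─┘ ╷ │ ╷ │ ├─╴ └─┬─┴─┐ ┌─┘ │
│   │ │ │ │ │     │   │ │   │
│ ┌─┤ │ │ │ └─┬─╴ │ ╷ ╵ │ ╶─┤
│ │ │ │ │ │   │   │ │   │   │
│ │ ╵ └─┘ ├─┐ └─┬─┘ ├─╴ ├─┐ │
│ │       │ │   │   │   │ │ │
│ ├─────┐ ╵ └─┐ ╵ ┌─┤ ╶─┘ │ │
│ │     │     │   │ │     │ │
│ │ ┌─┐ └─┬───┴───┘ ├─╴ ┌─┘ │
│ │ │ │   │         │   │   │
│ ╵ │ └─┐ ╵ ┌───┐ ╶─┤ ┌─┘ ╷ │
│   │   │   │   │   │ │   │ │
│ ╶─┤ ╷ └───┘ ╷ └─┐ ╵ │ ╶─┴─┤
│   │ │       │   │   │     │
├─┐ │ ├─╴ ┌───┴───┤ ╶─┴─┬─╴ │
│ │ │ │   │       │     │   │
│ ╵ ╵ │ ╶─┤ ╶─────┴─────┘ ╷ │
│     │   │               │ │
└─────┴───┴───────────────┴─┘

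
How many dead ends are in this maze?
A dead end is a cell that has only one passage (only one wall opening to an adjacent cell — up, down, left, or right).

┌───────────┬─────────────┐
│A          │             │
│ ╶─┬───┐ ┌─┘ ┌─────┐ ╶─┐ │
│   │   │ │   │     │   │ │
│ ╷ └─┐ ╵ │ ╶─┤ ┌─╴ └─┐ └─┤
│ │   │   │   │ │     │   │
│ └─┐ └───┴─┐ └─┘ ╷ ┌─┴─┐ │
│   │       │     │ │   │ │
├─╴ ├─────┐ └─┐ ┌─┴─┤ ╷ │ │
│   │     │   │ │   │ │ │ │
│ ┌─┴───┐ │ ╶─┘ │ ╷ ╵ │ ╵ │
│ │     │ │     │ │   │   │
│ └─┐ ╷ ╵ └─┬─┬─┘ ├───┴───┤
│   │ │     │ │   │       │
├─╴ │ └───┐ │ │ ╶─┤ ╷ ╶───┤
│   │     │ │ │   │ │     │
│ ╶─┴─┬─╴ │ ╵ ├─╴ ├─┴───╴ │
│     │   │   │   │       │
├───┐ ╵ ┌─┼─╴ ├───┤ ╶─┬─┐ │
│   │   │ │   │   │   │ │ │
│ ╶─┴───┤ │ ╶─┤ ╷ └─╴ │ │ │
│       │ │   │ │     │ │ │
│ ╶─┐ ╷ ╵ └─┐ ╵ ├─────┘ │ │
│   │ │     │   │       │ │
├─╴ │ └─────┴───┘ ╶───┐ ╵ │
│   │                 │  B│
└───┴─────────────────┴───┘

Checking each cell for number of passages:

Dead ends found at positions:
  (0, 5)
  (1, 2)
  (1, 12)
  (2, 7)
  (2, 10)
  (3, 9)
  (4, 2)
  (4, 6)
  (5, 1)
  (6, 6)
  (6, 12)
  (7, 9)
  (8, 7)
  (9, 1)
  (9, 4)
  (9, 11)
  (11, 5)
  (12, 0)
  (12, 10)
Total dead ends: 19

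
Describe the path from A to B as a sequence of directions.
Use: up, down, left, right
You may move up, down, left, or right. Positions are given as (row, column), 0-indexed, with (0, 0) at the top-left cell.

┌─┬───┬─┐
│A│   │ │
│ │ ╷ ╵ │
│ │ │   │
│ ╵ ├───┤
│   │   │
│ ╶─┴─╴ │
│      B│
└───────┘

Finding the path and converting it to directions:
Path through cells: (0,0) → (1,0) → (2,0) → (3,0) → (3,1) → (3,2) → (3,3)
Directions: down, down, down, right, right, right

Solution:

┌─┬───┬─┐
│A│   │ │
│ │ ╷ ╵ │
│↓│ │   │
│ ╵ ├───┤
│↓  │   │
│ ╶─┴─╴ │
│↳ → → B│
└───────┘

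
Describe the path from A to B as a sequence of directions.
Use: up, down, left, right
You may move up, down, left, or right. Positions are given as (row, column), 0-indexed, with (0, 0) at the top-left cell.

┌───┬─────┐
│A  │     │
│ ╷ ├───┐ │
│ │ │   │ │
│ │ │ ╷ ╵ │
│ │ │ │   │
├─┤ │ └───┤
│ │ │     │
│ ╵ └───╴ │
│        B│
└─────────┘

Finding the path and converting it to directions:
Path through cells: (0,0) → (0,1) → (1,1) → (2,1) → (3,1) → (4,1) → (4,2) → (4,3) → (4,4)
Directions: right, down, down, down, down, right, right, right

Solution:

┌───┬─────┐
│A ↓│     │
│ ╷ ├───┐ │
│ │↓│   │ │
│ │ │ ╷ ╵ │
│ │↓│ │   │
├─┤ │ └───┤
│ │↓│     │
│ ╵ └───╴ │
│  ↳ → → B│
└─────────┘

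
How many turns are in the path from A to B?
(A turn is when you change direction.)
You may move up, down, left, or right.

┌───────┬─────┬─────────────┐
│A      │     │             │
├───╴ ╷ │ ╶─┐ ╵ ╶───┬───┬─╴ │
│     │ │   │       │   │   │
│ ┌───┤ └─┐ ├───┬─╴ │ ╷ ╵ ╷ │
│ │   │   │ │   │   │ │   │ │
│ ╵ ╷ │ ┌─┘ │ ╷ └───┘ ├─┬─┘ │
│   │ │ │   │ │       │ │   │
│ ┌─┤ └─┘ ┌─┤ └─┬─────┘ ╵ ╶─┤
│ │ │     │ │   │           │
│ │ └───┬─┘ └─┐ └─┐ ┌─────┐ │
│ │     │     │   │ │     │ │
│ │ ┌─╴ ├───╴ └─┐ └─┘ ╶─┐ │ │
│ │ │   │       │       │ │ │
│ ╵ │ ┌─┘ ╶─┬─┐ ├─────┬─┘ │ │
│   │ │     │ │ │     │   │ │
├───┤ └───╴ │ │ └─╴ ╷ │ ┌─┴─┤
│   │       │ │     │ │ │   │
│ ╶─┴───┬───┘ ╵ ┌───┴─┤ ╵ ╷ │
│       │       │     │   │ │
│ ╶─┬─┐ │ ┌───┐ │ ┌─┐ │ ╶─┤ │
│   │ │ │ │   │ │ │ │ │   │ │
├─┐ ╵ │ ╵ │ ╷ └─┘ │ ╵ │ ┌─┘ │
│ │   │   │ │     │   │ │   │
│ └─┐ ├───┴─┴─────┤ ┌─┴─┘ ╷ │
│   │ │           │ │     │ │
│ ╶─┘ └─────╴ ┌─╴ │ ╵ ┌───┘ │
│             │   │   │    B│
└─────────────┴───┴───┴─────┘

Directions: right, right, down, left, left, down, down, right, up, right, down, down, right, right, up, right, up, up, left, up, right, right, down, right, up, right, right, right, right, right, right, down, left, down, left, up, left, down, down, left, left, left, up, left, down, down, right, down, right, down, right, right, up, right, right, down, down, left, down, down, right, up, right, down, down, down, down, down
Number of turns: 43

Solution:

┌───────┬─────┬─────────────┐
│A → ↓  │↱ → ↓│↱ → → → → → ↓│
├───╴ ╷ │ ╶─┐ ╵ ╶───┬───┬─╴ │
│↓ ← ↲│ │↑ ↰│↳ ↑    │↓ ↰│↓ ↲│
│ ┌───┤ └─┐ ├───┬─╴ │ ╷ ╵ ╷ │
│↓│↱ ↓│   │↑│↓ ↰│   │↓│↑ ↲│ │
│ ╵ ╷ │ ┌─┘ │ ╷ └───┘ ├─┬─┘ │
│↳ ↑│↓│ │↱ ↑│↓│↑ ← ← ↲│ │   │
│ ┌─┤ └─┘ ┌─┤ └─┬─────┘ ╵ ╶─┤
│ │ │↳ → ↑│ │↳ ↓│           │
│ │ └───┬─┘ └─┐ └─┐ ┌─────┐ │
│ │     │     │↳ ↓│ │↱ → ↓│ │
│ │ ┌─╴ ├───╴ └─┐ └─┘ ╶─┐ │ │
│ │ │   │       │↳ → ↑  │↓│ │
│ ╵ │ ┌─┘ ╶─┬─┐ ├─────┬─┘ │ │
│   │ │     │ │ │     │↓ ↲│ │
├───┤ └───╴ │ │ └─╴ ╷ │ ┌─┴─┤
│   │       │ │     │ │↓│↱ ↓│
│ ╶─┴───┬───┘ ╵ ┌───┴─┤ ╵ ╷ │
│       │       │     │↳ ↑│↓│
│ ╶─┬─┐ │ ┌───┐ │ ┌─┐ │ ╶─┤ │
│   │ │ │ │   │ │ │ │ │   │↓│
├─┐ ╵ │ ╵ │ ╷ └─┘ │ ╵ │ ┌─┘ │
│ │   │   │ │     │   │ │  ↓│
│ └─┐ ├───┴─┴─────┤ ┌─┴─┘ ╷ │
│   │ │           │ │     │↓│
│ ╶─┘ └─────╴ ┌─╴ │ ╵ ┌───┘ │
│             │   │   │    B│
└─────────────┴───┴───┴─────┘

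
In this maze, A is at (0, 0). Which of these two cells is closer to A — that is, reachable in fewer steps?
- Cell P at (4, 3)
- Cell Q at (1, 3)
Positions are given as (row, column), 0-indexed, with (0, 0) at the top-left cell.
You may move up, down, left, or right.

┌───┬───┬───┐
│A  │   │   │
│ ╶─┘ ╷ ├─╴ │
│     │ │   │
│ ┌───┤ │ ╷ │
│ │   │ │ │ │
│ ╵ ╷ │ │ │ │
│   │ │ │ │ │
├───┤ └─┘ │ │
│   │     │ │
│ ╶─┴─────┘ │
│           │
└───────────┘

Shortest path A → P at (4, 3): 9 steps
Shortest path A → Q at (1, 3): 6 steps

Q is closer (6 steps vs 9 steps).

Path to P:

┌───┬───┬───┐
│A  │   │   │
│ ╶─┘ ╷ ├─╴ │
│↓    │ │   │
│ ┌───┤ │ ╷ │
│↓│↱ ↓│ │ │ │
│ ╵ ╷ │ │ │ │
│↳ ↑│↓│ │ │ │
├───┤ └─┘ │ │
│   │↳ P  │ │
│ ╶─┴─────┘ │
│           │
└───────────┘

Path to Q:

┌───┬───┬───┐
│A  │↱ ↓│   │
│ ╶─┘ ╷ ├─╴ │
│↳ → ↑│Q│   │
│ ┌───┤ │ ╷ │
│ │   │ │ │ │
│ ╵ ╷ │ │ │ │
│   │ │ │ │ │
├───┤ └─┘ │ │
│   │     │ │
│ ╶─┴─────┘ │
│           │
└───────────┘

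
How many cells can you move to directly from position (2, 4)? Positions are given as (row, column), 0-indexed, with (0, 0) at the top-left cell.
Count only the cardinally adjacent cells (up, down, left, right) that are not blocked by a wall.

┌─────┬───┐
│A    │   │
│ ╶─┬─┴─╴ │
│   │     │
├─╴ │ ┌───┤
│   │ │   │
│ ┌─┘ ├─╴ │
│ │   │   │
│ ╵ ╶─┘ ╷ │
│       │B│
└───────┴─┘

Checking passable neighbors of (2, 4):
Neighbors: (3, 4), (2, 3)
Count: 2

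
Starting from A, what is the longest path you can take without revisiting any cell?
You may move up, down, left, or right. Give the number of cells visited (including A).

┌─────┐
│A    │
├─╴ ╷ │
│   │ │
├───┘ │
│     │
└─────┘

Finding longest simple path using DFS:
Start: (0, 0)
Longest path visits 7 cells
Path: A → right → right → down → down → left → left

Solution:

┌─────┐
│A → ↓│
├─╴ ╷ │
│   │↓│
├───┘ │
│B ← ↲│
└─────┘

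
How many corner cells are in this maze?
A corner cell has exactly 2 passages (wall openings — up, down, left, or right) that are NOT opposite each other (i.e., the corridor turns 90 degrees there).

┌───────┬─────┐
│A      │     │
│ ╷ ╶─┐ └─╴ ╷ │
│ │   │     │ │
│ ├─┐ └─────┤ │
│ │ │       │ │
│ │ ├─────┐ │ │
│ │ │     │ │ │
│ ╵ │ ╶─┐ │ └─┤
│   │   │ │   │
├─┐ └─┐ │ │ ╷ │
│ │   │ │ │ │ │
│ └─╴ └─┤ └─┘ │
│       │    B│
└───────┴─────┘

Counting corner cells (2 non-opposite passages):
Total corners: 20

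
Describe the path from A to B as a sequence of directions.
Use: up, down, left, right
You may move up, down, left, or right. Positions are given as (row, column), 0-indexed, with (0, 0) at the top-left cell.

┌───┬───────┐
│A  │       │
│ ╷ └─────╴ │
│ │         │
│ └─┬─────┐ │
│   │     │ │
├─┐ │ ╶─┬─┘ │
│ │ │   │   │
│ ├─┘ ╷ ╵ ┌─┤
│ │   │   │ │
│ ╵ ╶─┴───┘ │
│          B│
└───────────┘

Finding the path and converting it to directions:
Path through cells: (0,0) → (0,1) → (1,1) → (1,2) → (1,3) → (1,4) → (1,5) → (2,5) → (3,5) → (3,4) → (4,4) → (4,3) → (3,3) → (3,2) → (4,2) → (4,1) → (5,1) → (5,2) → (5,3) → (5,4) → (5,5)
Directions: right, down, right, right, right, right, down, down, left, down, left, up, left, down, left, down, right, right, right, right

Solution:

┌───┬───────┐
│A ↓│       │
│ ╷ └─────╴ │
│ │↳ → → → ↓│
│ └─┬─────┐ │
│   │     │↓│
├─┐ │ ╶─┬─┘ │
│ │ │↓ ↰│↓ ↲│
│ ├─┘ ╷ ╵ ┌─┤
│ │↓ ↲│↑ ↲│ │
│ ╵ ╶─┴───┘ │
│  ↳ → → → B│
└───────────┘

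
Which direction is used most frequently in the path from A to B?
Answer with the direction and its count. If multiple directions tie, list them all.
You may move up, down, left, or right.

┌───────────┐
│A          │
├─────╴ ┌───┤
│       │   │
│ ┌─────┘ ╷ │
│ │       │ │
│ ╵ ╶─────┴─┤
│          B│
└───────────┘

Directions: right, right, right, down, left, left, left, down, down, right, right, right, right, right
Counts: {'right': 8, 'down': 3, 'left': 3}
Most common: right (8 times)

Solution:

┌───────────┐
│A → → ↓    │
├─────╴ ┌───┤
│↓ ← ← ↲│   │
│ ┌─────┘ ╷ │
│↓│       │ │
│ ╵ ╶─────┴─┤
│↳ → → → → B│
└───────────┘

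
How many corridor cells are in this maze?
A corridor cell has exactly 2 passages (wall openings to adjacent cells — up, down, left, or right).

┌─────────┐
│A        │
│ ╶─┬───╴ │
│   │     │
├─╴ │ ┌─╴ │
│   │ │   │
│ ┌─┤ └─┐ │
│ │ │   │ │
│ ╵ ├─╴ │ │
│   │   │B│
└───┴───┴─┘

Counting cells with exactly 2 passages:
Total corridor cells: 19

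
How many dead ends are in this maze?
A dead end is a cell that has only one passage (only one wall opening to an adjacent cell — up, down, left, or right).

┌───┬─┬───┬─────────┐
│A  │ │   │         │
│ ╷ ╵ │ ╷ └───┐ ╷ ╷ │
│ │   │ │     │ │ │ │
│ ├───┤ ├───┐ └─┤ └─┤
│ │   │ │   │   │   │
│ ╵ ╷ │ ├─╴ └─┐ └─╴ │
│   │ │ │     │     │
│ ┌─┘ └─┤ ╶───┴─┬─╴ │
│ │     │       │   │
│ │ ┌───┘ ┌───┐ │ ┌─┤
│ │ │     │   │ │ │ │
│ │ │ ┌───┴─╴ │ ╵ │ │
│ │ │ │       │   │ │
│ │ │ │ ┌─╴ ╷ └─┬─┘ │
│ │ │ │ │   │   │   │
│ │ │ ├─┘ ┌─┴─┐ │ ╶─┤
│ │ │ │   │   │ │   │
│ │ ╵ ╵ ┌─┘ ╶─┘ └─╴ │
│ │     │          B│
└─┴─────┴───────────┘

Checking each cell for number of passages:

Dead ends found at positions:
  (0, 2)
  (0, 5)
  (1, 7)
  (1, 9)
  (2, 4)
  (3, 3)
  (3, 6)
  (4, 3)
  (5, 5)
  (5, 9)
  (7, 3)
  (8, 6)
  (9, 0)
  (9, 4)
Total dead ends: 14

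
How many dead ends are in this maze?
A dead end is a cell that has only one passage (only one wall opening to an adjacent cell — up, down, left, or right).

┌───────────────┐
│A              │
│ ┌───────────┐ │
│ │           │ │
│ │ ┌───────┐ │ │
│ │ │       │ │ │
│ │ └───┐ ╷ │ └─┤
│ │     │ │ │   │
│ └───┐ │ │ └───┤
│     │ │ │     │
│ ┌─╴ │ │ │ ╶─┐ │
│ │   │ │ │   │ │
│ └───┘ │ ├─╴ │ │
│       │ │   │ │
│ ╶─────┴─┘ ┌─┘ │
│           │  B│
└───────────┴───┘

Checking each cell for number of passages:

Dead ends found at positions:
  (2, 2)
  (2, 7)
  (3, 7)
  (5, 1)
  (6, 4)
  (7, 6)
Total dead ends: 6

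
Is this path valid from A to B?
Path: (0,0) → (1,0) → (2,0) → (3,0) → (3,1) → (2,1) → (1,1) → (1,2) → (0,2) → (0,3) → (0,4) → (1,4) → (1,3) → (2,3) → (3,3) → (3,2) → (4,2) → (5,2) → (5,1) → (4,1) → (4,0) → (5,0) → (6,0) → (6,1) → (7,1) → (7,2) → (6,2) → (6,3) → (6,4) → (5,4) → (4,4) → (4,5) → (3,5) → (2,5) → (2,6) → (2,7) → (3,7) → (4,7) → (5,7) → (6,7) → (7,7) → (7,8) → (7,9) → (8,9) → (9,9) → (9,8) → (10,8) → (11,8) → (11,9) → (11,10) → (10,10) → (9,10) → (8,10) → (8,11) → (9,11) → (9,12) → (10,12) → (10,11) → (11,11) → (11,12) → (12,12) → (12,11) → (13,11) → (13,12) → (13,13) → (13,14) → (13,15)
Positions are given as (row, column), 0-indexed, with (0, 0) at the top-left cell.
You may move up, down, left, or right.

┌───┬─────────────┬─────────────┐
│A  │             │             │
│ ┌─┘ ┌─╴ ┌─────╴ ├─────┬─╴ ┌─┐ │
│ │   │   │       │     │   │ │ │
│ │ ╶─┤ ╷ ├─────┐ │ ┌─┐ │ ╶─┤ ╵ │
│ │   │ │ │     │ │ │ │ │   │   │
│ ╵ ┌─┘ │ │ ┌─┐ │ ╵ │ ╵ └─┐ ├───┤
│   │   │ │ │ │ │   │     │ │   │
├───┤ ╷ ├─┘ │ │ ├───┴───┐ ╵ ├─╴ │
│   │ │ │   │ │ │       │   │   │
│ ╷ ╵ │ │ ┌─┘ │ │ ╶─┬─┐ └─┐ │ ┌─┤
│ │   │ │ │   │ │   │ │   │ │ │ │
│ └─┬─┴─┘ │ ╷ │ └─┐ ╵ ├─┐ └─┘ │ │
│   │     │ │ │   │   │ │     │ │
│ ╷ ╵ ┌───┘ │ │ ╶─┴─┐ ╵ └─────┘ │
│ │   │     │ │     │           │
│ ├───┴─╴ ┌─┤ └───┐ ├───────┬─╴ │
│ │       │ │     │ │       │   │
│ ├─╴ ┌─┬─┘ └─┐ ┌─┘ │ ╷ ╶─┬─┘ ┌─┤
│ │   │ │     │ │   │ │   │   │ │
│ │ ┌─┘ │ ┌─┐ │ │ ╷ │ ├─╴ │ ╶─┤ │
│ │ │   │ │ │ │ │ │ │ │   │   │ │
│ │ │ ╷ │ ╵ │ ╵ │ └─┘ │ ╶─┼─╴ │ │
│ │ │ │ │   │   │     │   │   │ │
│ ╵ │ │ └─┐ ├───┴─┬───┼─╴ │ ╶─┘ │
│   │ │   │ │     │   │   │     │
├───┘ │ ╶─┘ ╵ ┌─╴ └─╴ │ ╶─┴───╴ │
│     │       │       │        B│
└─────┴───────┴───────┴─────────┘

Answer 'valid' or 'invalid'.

Checking path validity:
Result: All consecutive moves are passable.

valid

Correct solution:

┌───┬─────────────┬─────────────┐
│A  │↱ → ↓        │             │
│ ┌─┘ ┌─╴ ┌─────╴ ├─────┬─╴ ┌─┐ │
│↓│↱ ↑│↓ ↲│       │     │   │ │ │
│ │ ╶─┤ ╷ ├─────┐ │ ┌─┐ │ ╶─┤ ╵ │
│↓│↑  │↓│ │↱ → ↓│ │ │ │ │   │   │
│ ╵ ┌─┘ │ │ ┌─┐ │ ╵ │ ╵ └─┐ ├───┤
│↳ ↑│↓ ↲│ │↑│ │↓│   │     │ │   │
├───┤ ╷ ├─┘ │ │ ├───┴───┐ ╵ ├─╴ │
│↓ ↰│↓│ │↱ ↑│ │↓│       │   │   │
│ ╷ ╵ │ │ ┌─┘ │ │ ╶─┬─┐ └─┐ │ ┌─┤
│↓│↑ ↲│ │↑│   │↓│   │ │   │ │ │ │
│ └─┬─┴─┘ │ ╷ │ └─┐ ╵ ├─┐ └─┘ │ │
│↳ ↓│↱ → ↑│ │ │↓  │   │ │     │ │
│ ╷ ╵ ┌───┘ │ │ ╶─┴─┐ ╵ └─────┘ │
│ │↳ ↑│     │ │↳ → ↓│           │
│ ├───┴─╴ ┌─┤ └───┐ ├───────┬─╴ │
│ │       │ │     │↓│↱ ↓    │   │
│ ├─╴ ┌─┬─┘ └─┐ ┌─┘ │ ╷ ╶─┬─┘ ┌─┤
│ │   │ │     │ │↓ ↲│↑│↳ ↓│   │ │
│ │ ┌─┘ │ ┌─┐ │ │ ╷ │ ├─╴ │ ╶─┤ │
│ │ │   │ │ │ │ │↓│ │↑│↓ ↲│   │ │
│ │ │ ╷ │ ╵ │ ╵ │ └─┘ │ ╶─┼─╴ │ │
│ │ │ │ │   │   │↳ → ↑│↳ ↓│   │ │
│ ╵ │ │ └─┐ ├───┴─┬───┼─╴ │ ╶─┘ │
│   │ │   │ │     │   │↓ ↲│     │
├───┘ │ ╶─┘ ╵ ┌─╴ └─╴ │ ╶─┴───╴ │
│     │       │       │↳ → → → B│
└─────┴───────┴───────┴─────────┘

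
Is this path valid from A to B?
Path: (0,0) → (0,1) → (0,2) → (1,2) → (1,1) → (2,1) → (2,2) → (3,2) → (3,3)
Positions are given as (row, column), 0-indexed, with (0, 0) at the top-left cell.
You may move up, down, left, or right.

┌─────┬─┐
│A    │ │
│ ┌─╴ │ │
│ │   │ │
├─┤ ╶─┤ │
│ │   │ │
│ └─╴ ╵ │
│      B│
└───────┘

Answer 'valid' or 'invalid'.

Checking path validity:
Result: All consecutive moves are passable.

valid

Correct solution:

┌─────┬─┐
│A → ↓│ │
│ ┌─╴ │ │
│ │↓ ↲│ │
├─┤ ╶─┤ │
│ │↳ ↓│ │
│ └─╴ ╵ │
│    ↳ B│
└───────┘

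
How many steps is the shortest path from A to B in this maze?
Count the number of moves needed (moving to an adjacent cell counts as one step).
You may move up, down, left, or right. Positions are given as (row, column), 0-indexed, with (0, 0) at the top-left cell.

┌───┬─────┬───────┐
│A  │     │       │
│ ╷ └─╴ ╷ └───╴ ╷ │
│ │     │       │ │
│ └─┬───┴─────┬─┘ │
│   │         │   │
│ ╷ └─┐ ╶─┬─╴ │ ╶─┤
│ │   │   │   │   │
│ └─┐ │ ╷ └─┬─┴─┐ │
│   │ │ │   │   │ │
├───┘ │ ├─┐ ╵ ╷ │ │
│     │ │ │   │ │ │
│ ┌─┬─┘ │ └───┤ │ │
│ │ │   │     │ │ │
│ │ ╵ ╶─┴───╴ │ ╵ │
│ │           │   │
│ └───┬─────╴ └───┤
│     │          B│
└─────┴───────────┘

Using BFS to find shortest path:
Start: (0, 0), End: (8, 8)
Path found:
(0,0) → (0,1) → (1,1) → (1,2) → (1,3) → (0,3) → (0,4) → (1,4) → (1,5) → (1,6) → (1,7) → (0,7) → (0,8) → (1,8) → (2,8) → (2,7) → (3,7) → (3,8) → (4,8) → (5,8) → (6,8) → (7,8) → (7,7) → (6,7) → (5,7) → (4,7) → (4,6) → (5,6) → (5,5) → (4,5) → (4,4) → (3,4) → (3,3) → (4,3) → (5,3) → (6,3) → (6,2) → (7,2) → (7,3) → (7,4) → (7,5) → (7,6) → (8,6) → (8,7) → (8,8)
Number of steps: 44

Solution:

┌───┬─────┬───────┐
│A ↓│  ↱ ↓│    ↱ ↓│
│ ╷ └─╴ ╷ └───╴ ╷ │
│ │↳ → ↑│↳ → → ↑│↓│
│ └─┬───┴─────┬─┘ │
│   │         │↓ ↲│
│ ╷ └─┐ ╶─┬─╴ │ ╶─┤
│ │   │↓ ↰│   │↳ ↓│
│ └─┐ │ ╷ └─┬─┴─┐ │
│   │ │↓│↑ ↰│↓ ↰│↓│
├───┘ │ ├─┐ ╵ ╷ │ │
│     │↓│ │↑ ↲│↑│↓│
│ ┌─┬─┘ │ └───┤ │ │
│ │ │↓ ↲│     │↑│↓│
│ │ ╵ ╶─┴───╴ │ ╵ │
│ │  ↳ → → → ↓│↑ ↲│
│ └───┬─────╴ └───┤
│     │      ↳ → B│
└─────┴───────────┘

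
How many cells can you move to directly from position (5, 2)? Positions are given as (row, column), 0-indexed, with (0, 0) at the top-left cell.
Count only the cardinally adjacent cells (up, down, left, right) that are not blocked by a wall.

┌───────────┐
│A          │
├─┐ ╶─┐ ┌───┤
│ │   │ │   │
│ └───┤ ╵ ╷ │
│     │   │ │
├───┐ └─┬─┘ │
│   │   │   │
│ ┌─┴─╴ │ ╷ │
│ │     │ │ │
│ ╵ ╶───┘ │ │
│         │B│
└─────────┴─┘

Checking passable neighbors of (5, 2):
Neighbors: (5, 1), (5, 3)
Count: 2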